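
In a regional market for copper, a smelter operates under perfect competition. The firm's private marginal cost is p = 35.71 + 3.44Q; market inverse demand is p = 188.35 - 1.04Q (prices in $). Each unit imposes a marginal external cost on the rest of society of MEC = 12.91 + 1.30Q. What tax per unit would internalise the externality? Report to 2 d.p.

tax = $44.34 per unit

Social marginal cost = private MC + MEC = 48.62 + 4.74Q.
Set SMC = demand: 48.62 + 4.74Q = 188.35 - 1.04Q → Q* = 24.1747.
The Pigouvian tax equals MEC at Q*: 12.91 + 1.30×24.1747 = 44.3371.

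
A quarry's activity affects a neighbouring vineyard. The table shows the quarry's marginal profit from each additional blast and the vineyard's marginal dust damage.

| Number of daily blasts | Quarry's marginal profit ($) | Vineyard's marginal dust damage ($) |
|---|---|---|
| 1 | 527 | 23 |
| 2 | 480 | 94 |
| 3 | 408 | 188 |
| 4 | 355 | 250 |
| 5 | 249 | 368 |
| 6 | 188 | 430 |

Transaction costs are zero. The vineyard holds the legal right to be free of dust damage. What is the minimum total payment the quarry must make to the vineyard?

$555

Efficient level: marginal profit ≥ marginal dust damage through level 4, so k* = 4.
With the vineyard holding the right, the quarry must at least compensate total damage at k*: 23 + 94 + 188 + 250 = 555.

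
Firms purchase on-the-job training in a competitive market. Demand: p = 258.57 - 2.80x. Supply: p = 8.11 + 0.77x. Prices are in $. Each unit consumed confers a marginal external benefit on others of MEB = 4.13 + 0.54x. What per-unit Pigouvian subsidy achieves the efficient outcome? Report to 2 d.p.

Social marginal benefit = demand + MEB = 262.70 - 2.26x.
Set SMB = MC: 262.70 - 2.26x = 8.11 + 0.77x → x* = 84.0231.
The Pigouvian subsidy equals MEB at x*: 4.13 + 0.54×84.0231 = 49.5025.

subsidy = $49.50 per unit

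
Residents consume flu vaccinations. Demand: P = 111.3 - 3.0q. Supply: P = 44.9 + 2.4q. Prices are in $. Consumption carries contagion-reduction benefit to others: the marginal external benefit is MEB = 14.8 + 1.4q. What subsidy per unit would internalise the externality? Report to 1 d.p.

Social marginal benefit = demand + MEB = 126.1 - 1.6q.
Set SMB = MC: 126.1 - 1.6q = 44.9 + 2.4q → q* = 20.3000.
The Pigouvian subsidy equals MEB at q*: 14.8 + 1.4×20.3000 = 43.2200.

subsidy = $43.2 per unit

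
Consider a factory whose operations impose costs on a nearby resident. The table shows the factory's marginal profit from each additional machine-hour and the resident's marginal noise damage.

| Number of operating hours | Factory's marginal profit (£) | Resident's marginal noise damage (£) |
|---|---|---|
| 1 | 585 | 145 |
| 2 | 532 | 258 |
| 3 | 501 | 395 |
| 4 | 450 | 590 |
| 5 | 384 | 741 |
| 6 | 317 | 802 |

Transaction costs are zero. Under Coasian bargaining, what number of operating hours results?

Bargaining reaches the level where marginal profit last exceeds marginal noise damage.
That holds through level 3 (501 ≥ 395) but not at 4 (450 < 590).

3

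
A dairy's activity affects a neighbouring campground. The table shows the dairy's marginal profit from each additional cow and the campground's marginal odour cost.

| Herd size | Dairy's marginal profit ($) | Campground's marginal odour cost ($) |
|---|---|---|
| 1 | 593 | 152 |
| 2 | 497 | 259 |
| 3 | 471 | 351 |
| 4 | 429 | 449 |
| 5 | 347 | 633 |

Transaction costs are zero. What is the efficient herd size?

3

Bargaining reaches the level where marginal profit last exceeds marginal odour cost.
That holds through level 3 (471 ≥ 351) but not at 4 (429 < 449).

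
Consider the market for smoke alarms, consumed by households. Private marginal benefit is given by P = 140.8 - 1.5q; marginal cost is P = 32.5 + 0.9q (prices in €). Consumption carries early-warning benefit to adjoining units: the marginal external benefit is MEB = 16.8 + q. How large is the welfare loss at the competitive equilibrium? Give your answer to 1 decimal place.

Market equilibrium (private): 32.5 + 0.9q = 140.8 - 1.5q → q_m = 45.1250.
Social marginal benefit = demand + MEB = 157.6 - 0.5q.
Set SMB = MC: 157.6 - 0.5q = 32.5 + 0.9q → q* = 89.3571.
The welfare-loss triangle has base |q_m − q*| and height MEB(q_m) (the vertical gap between SMB and MC is zero at q* and MEB at q_m).
DWL = ½ × 44.2321 × 61.9250 = 1369.5364.

DWL = €1369.5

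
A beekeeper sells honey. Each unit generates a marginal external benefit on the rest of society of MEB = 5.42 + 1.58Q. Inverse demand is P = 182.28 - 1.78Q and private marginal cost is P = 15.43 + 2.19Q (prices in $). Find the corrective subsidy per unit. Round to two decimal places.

subsidy = $119.31 per unit

Social marginal cost = private MC − MEB = 10.01 + 0.61Q.
Set SMC = demand: 10.01 + 0.61Q = 182.28 - 1.78Q → Q* = 72.0795.
The Pigouvian subsidy equals MEB at Q*: 5.42 + 1.58×72.0795 = 119.3056.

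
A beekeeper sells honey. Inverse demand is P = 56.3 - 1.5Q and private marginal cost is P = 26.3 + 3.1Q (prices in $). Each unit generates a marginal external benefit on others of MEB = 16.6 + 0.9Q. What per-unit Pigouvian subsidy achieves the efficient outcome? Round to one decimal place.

Social marginal cost = private MC − MEB = 9.7 + 2.2Q.
Set SMC = demand: 9.7 + 2.2Q = 56.3 - 1.5Q → Q* = 12.5946.
The Pigouvian subsidy equals MEB at Q*: 16.6 + 0.9×12.5946 = 27.9351.

subsidy = $27.9 per unit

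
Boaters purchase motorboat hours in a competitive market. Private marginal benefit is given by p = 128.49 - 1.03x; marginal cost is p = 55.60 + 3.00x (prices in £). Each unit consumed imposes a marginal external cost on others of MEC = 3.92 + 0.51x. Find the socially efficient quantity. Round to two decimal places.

x* = 15.19

Social marginal benefit = demand − MEC = 124.57 - 1.54x.
Set SMB = MC: 124.57 - 1.54x = 55.60 + 3.00x → x* = 15.1916.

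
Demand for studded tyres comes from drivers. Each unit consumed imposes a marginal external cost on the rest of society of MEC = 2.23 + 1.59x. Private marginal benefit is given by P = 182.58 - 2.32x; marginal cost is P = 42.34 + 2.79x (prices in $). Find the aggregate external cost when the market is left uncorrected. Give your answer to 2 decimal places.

$659.98

Market equilibrium (private): 42.34 + 2.79x = 182.58 - 2.32x → x_m = 27.4442.
Total external cost = ∫₀^{x_m} (2.23 + 1.59x) dx = 2.23×27.4442 + ½×1.59×27.4442² = 659.9819.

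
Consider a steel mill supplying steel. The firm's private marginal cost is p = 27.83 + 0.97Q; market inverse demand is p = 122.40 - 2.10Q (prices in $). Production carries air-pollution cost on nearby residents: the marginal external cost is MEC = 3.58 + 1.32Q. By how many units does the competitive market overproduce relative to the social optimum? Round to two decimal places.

10.08 units

Market equilibrium (private): 27.83 + 0.97Q = 122.40 - 2.10Q → Q_m = 30.8046.
Social marginal cost = private MC + MEC = 31.41 + 2.29Q.
Set SMC = demand: 31.41 + 2.29Q = 122.40 - 2.10Q → Q* = 20.7267.
Gap = |30.8046 − 20.7267| = 10.0779.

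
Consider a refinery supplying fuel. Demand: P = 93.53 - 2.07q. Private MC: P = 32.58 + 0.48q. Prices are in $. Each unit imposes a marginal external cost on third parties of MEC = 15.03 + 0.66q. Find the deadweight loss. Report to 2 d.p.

DWL = $147.81

Market equilibrium (private): 32.58 + 0.48q = 93.53 - 2.07q → q_m = 23.9020.
Social marginal cost = private MC + MEC = 47.61 + 1.14q.
Set SMC = demand: 47.61 + 1.14q = 93.53 - 2.07q → q* = 14.3053.
Between q* and q_m the wedge SMC − demand runs linearly from 0 to MEC(q_m), so the loss is a triangle.
DWL = ½ × 9.5967 × 30.8053 = 147.8146.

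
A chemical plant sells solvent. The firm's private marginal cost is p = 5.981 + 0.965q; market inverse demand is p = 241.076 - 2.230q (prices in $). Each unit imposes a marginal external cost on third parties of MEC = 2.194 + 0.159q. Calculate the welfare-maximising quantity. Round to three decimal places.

Social marginal cost = private MC + MEC = 8.175 + 1.124q.
Set SMC = demand: 8.175 + 1.124q = 241.076 - 2.230q → q* = 69.4398.

q* = 69.440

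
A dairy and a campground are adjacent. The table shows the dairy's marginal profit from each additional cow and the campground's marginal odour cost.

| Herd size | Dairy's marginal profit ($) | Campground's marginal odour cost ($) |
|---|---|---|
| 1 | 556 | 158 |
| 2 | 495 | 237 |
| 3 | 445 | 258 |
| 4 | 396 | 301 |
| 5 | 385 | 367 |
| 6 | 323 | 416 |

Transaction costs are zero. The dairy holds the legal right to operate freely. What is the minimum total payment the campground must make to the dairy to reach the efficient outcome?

$323

Left alone the dairy would choose level 6 (marginal profit stays positive).
Efficient level: k* = 5 (marginal profit ≥ marginal odour cost through 5).
The campground must at least cover the dairy's forgone profit from cutting 6→5: 323 = 323.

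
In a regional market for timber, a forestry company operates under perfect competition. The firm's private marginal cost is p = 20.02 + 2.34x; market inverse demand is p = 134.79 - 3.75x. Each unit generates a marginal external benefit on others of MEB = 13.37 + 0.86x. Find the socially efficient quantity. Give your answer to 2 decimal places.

x* = 24.50

Social marginal cost = private MC − MEB = 6.65 + 1.48x.
Set SMC = demand: 6.65 + 1.48x = 134.79 - 3.75x → x* = 24.5010.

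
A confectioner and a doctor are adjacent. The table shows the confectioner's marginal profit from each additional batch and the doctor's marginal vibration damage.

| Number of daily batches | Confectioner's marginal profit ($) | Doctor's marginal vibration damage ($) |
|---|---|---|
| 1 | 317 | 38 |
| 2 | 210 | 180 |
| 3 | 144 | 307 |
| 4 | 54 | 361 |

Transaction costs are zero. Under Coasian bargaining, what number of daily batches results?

Bargaining reaches the level where marginal profit last exceeds marginal vibration damage.
That holds through level 2 (210 ≥ 180) but not at 3 (144 < 307).

2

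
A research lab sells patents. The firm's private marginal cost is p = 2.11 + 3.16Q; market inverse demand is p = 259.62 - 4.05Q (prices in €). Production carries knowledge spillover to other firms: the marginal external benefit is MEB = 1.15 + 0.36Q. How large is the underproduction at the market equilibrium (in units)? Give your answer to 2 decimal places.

2.04 units

Market equilibrium (private): 2.11 + 3.16Q = 259.62 - 4.05Q → Q_m = 35.7157.
Social marginal cost = private MC − MEB = 0.96 + 2.80Q.
Set SMC = demand: 0.96 + 2.80Q = 259.62 - 4.05Q → Q* = 37.7606.
Gap = |35.7157 − 37.7606| = 2.0449.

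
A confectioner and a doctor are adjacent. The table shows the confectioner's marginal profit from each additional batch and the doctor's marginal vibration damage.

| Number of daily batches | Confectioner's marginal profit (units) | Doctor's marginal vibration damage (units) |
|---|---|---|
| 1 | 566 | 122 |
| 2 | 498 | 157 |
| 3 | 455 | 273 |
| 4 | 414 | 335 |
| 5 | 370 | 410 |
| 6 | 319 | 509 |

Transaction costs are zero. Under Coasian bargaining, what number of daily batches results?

4

Bargaining reaches the level where marginal profit last exceeds marginal vibration damage.
That holds through level 4 (414 ≥ 335) but not at 5 (370 < 410).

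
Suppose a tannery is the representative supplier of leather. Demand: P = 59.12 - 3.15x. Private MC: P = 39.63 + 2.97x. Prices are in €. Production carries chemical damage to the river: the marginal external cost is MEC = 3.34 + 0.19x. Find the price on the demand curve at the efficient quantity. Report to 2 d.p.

Social marginal cost = private MC + MEC = 42.97 + 3.16x.
Set SMC = demand: 42.97 + 3.16x = 59.12 - 3.15x → x* = 2.5594.
Consumer price on the demand curve at x*: 59.12 − 3.15×2.5594 = 51.0579.

P = €51.06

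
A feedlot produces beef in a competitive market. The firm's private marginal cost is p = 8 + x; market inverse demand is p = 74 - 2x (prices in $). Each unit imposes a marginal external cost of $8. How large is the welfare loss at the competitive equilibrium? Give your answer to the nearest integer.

DWL = $11

Market equilibrium (private): 8 + x = 74 - 2x → x_m = 22.0000.
Social marginal cost = private MC + MEC = 16 + x.
Set SMC = demand: 16 + x = 74 - 2x → x* = 19.3333.
The loss is the area between SMC and demand from x* to x_m; with linear curves that's a triangle of height MEC(x_m).
DWL = ½ × 2.6667 × 8.0000 = 10.6668.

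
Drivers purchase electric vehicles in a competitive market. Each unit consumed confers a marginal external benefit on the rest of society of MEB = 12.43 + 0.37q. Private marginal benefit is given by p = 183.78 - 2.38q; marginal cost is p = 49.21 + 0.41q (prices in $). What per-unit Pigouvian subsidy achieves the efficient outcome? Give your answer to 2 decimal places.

subsidy = $34.91 per unit

Social marginal benefit = demand + MEB = 196.21 - 2.01q.
Set SMB = MC: 196.21 - 2.01q = 49.21 + 0.41q → q* = 60.7438.
The Pigouvian subsidy equals MEB at q*: 12.43 + 0.37×60.7438 = 34.9052.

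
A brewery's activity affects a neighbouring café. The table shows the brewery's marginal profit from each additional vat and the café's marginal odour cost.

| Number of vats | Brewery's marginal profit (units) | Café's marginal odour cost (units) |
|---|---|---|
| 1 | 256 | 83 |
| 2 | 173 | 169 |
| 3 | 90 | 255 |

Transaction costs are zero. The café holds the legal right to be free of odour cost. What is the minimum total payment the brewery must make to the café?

252

Efficient level: marginal profit ≥ marginal odour cost through level 2, so k* = 2.
With the café holding the right, the brewery must at least compensate total damage at k*: 83 + 169 = 252.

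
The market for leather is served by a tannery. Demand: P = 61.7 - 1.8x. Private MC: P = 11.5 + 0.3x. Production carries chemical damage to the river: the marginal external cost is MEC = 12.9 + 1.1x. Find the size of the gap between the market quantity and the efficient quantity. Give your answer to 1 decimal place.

Market equilibrium (private): 11.5 + 0.3x = 61.7 - 1.8x → x_m = 23.9048.
Social marginal cost = private MC + MEC = 24.4 + 1.4x.
Set SMC = demand: 24.4 + 1.4x = 61.7 - 1.8x → x* = 11.6563.
Gap = |23.9048 − 11.6563| = 12.2485.

12.2 units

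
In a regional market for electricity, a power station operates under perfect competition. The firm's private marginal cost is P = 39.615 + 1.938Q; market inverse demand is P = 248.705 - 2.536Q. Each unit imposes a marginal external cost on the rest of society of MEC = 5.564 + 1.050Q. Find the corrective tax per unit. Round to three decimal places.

tax = 44.250 per unit

Social marginal cost = private MC + MEC = 45.179 + 2.988Q.
Set SMC = demand: 45.179 + 2.988Q = 248.705 - 2.536Q → Q* = 36.8440.
The Pigouvian tax equals MEC at Q*: 5.564 + 1.050×36.8440 = 44.2502.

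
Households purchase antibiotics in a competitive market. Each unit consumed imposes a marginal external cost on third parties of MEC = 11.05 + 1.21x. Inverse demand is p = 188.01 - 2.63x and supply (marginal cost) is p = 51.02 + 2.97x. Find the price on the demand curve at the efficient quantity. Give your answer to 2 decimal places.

Social marginal benefit = demand − MEC = 176.96 - 3.84x.
Set SMB = MC: 176.96 - 3.84x = 51.02 + 2.97x → x* = 18.4934.
Consumer price on the demand curve at x*: 188.01 − 2.63×18.4934 = 139.3724.

P = 139.37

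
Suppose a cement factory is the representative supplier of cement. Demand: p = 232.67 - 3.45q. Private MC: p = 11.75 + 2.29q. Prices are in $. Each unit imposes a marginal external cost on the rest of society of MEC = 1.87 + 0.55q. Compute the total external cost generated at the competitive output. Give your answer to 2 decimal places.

Market equilibrium (private): 11.75 + 2.29q = 232.67 - 3.45q → q_m = 38.4878.
Total external cost = ∫₀^{q_m} (1.87 + 0.55q) dq = 1.87×38.4878 + ½×0.55×38.4878² = 479.3326.

$479.33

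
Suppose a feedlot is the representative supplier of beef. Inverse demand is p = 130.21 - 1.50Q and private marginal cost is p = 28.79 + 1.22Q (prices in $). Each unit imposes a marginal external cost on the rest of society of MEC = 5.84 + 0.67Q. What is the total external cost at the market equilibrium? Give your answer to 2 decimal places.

$683.51

Market equilibrium (private): 28.79 + 1.22Q = 130.21 - 1.50Q → Q_m = 37.2868.
Total external cost = ∫₀^{Q_m} (5.84 + 0.67Q) dQ = 5.84×37.2868 + ½×0.67×37.2868² = 683.5072.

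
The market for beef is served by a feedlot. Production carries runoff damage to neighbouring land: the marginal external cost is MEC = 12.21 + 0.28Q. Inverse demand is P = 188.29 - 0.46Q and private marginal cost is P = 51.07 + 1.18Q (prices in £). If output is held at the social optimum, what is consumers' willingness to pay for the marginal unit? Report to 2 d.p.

P = £158.34

Social marginal cost = private MC + MEC = 63.28 + 1.46Q.
Set SMC = demand: 63.28 + 1.46Q = 188.29 - 0.46Q → Q* = 65.1094.
Consumer price on the demand curve at Q*: 188.29 − 0.46×65.1094 = 158.3397.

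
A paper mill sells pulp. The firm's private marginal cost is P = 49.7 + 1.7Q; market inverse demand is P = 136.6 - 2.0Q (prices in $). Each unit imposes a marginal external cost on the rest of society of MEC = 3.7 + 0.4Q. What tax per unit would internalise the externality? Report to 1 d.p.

tax = $11.8 per unit

Social marginal cost = private MC + MEC = 53.4 + 2.1Q.
Set SMC = demand: 53.4 + 2.1Q = 136.6 - 2.0Q → Q* = 20.2927.
The Pigouvian tax equals MEC at Q*: 3.7 + 0.4×20.2927 = 11.8171.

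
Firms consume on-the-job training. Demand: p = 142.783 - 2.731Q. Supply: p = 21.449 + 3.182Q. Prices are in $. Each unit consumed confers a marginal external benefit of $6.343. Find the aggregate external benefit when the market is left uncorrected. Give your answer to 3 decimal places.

$130.158

Market equilibrium (private): 21.449 + 3.182Q = 142.783 - 2.731Q → Q_m = 20.5199.
Total external benefit = MEB × Q_m = 6.343 × 20.5199 = 130.1577.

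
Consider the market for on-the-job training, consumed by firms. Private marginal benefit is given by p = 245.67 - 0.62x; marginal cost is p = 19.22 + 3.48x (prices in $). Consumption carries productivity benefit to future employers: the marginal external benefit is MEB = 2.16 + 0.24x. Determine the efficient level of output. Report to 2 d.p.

x* = 59.23

Social marginal benefit = demand + MEB = 247.83 - 0.38x.
Set SMB = MC: 247.83 - 0.38x = 19.22 + 3.48x → x* = 59.2254.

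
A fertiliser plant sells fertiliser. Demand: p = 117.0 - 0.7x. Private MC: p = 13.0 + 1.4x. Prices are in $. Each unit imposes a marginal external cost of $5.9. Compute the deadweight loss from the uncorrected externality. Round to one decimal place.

Market equilibrium (private): 13.0 + 1.4x = 117.0 - 0.7x → x_m = 49.5238.
Social marginal cost = private MC + MEC = 18.9 + 1.4x.
Set SMC = demand: 18.9 + 1.4x = 117.0 - 0.7x → x* = 46.7143.
The loss is the area between SMC and demand from x* to x_m; with linear curves that's a triangle of height MEC(x_m).
DWL = ½ × 2.8095 × 5.9000 = 8.2880.

DWL = $8.3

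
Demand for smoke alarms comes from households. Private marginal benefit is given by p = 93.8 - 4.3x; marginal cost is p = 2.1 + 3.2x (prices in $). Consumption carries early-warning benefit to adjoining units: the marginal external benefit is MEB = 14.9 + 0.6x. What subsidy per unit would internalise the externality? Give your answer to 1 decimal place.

subsidy = $24.2 per unit

Social marginal benefit = demand + MEB = 108.7 - 3.7x.
Set SMB = MC: 108.7 - 3.7x = 2.1 + 3.2x → x* = 15.4493.
The Pigouvian subsidy equals MEB at x*: 14.9 + 0.6×15.4493 = 24.1696.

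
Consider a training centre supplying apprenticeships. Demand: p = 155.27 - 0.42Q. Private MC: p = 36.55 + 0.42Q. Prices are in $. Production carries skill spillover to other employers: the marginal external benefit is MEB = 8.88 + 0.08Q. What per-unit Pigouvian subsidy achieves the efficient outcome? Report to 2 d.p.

Social marginal cost = private MC − MEB = 27.67 + 0.34Q.
Set SMC = demand: 27.67 + 0.34Q = 155.27 - 0.42Q → Q* = 167.8947.
The Pigouvian subsidy equals MEB at Q*: 8.88 + 0.08×167.8947 = 22.3116.

subsidy = $22.31 per unit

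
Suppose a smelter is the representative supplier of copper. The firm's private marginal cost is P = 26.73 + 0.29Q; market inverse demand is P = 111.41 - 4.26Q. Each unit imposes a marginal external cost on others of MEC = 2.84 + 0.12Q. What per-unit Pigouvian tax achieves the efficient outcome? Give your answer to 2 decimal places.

tax = 4.94 per unit

Social marginal cost = private MC + MEC = 29.57 + 0.41Q.
Set SMC = demand: 29.57 + 0.41Q = 111.41 - 4.26Q → Q* = 17.5246.
The Pigouvian tax equals MEC at Q*: 2.84 + 0.12×17.5246 = 4.9430.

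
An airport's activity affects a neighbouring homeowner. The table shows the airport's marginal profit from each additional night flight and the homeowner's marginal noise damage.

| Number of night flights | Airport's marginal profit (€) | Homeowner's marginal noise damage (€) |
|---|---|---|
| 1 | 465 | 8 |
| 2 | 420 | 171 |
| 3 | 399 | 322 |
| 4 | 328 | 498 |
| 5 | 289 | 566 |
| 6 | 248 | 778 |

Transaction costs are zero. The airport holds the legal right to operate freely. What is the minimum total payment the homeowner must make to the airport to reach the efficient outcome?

Left alone the airport would choose level 6 (marginal profit stays positive).
Efficient level: k* = 3 (marginal profit ≥ marginal noise damage through 3).
The homeowner must at least cover the airport's forgone profit from cutting 6→3: 328 + 289 + 248 = 865.

€865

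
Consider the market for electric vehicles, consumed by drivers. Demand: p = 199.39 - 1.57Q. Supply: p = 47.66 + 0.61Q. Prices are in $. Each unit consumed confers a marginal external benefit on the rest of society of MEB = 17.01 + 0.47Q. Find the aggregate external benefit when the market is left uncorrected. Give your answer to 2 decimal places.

Market equilibrium (private): 47.66 + 0.61Q = 199.39 - 1.57Q → Q_m = 69.6009.
Total external benefit = ∫₀^{Q_m} (17.01 + 0.47Q) dQ = 17.01×69.6009 + ½×0.47×69.6009² = 2322.3183.

$2322.32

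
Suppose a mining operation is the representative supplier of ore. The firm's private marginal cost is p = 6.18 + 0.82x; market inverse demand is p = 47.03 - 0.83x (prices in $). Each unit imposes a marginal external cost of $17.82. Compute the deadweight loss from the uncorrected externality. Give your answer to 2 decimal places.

Market equilibrium (private): 6.18 + 0.82x = 47.03 - 0.83x → x_m = 24.7576.
Social marginal cost = private MC + MEC = 24.00 + 0.82x.
Set SMC = demand: 24.00 + 0.82x = 47.03 - 0.83x → x* = 13.9576.
Between x* and x_m the wedge SMC − demand runs linearly from 0 to MEC(x_m), so the loss is a triangle.
DWL = ½ × 10.8000 × 17.8200 = 96.2280.

DWL = $96.23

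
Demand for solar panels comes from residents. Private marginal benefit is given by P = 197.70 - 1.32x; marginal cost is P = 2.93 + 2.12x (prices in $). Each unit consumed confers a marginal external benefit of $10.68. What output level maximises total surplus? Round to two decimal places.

Social marginal benefit = demand + MEB = 208.38 - 1.32x.
Set SMB = MC: 208.38 - 1.32x = 2.93 + 2.12x → x* = 59.7238.

x* = 59.72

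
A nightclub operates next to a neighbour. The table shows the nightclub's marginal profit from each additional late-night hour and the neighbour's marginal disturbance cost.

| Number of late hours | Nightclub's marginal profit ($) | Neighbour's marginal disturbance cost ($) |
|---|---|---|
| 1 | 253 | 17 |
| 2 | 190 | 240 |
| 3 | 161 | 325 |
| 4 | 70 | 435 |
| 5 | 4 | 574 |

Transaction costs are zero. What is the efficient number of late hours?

1

Bargaining reaches the level where marginal profit last exceeds marginal disturbance cost.
That holds through level 1 (253 ≥ 17) but not at 2 (190 < 240).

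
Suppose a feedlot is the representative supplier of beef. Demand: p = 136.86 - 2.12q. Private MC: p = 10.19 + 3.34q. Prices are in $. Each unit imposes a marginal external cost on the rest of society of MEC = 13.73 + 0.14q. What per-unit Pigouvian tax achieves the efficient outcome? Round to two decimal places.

Social marginal cost = private MC + MEC = 23.92 + 3.48q.
Set SMC = demand: 23.92 + 3.48q = 136.86 - 2.12q → q* = 20.1679.
The Pigouvian tax equals MEC at q*: 13.73 + 0.14×20.1679 = 16.5535.

tax = $16.55 per unit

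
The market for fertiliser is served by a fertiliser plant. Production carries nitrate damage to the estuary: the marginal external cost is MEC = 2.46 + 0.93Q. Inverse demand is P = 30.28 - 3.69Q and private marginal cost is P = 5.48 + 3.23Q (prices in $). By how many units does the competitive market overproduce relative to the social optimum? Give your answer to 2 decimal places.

0.74 units

Market equilibrium (private): 5.48 + 3.23Q = 30.28 - 3.69Q → Q_m = 3.5838.
Social marginal cost = private MC + MEC = 7.94 + 4.16Q.
Set SMC = demand: 7.94 + 4.16Q = 30.28 - 3.69Q → Q* = 2.8459.
Gap = |3.5838 − 2.8459| = 0.7379.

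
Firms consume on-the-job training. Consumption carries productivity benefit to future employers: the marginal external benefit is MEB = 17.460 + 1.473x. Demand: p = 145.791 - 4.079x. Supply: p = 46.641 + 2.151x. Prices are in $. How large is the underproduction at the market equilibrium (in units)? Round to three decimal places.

8.598 units

Market equilibrium (private): 46.641 + 2.151x = 145.791 - 4.079x → x_m = 15.9149.
Social marginal benefit = demand + MEB = 163.251 - 2.606x.
Set SMB = MC: 163.251 - 2.606x = 46.641 + 2.151x → x* = 24.5133.
Gap = |15.9149 − 24.5133| = 8.5984.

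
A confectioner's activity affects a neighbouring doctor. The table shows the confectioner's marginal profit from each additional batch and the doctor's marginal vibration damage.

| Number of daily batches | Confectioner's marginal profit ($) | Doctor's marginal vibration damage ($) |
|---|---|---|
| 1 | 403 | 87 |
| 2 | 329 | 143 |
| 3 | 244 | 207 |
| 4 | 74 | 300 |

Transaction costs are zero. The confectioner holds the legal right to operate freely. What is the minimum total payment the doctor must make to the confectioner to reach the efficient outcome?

Left alone the confectioner would choose level 4 (marginal profit stays positive).
Efficient level: k* = 3 (marginal profit ≥ marginal vibration damage through 3).
The doctor must at least cover the confectioner's forgone profit from cutting 4→3: 74 = 74.

$74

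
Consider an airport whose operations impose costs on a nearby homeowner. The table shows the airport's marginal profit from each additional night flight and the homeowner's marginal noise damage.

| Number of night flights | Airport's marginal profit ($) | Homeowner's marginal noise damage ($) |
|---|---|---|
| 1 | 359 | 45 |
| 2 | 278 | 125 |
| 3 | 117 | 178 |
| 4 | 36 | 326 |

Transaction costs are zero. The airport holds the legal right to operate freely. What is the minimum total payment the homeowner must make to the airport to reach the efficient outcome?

$153

Left alone the airport would choose level 4 (marginal profit stays positive).
Efficient level: k* = 2 (marginal profit ≥ marginal noise damage through 2).
The homeowner must at least cover the airport's forgone profit from cutting 4→2: 117 + 36 = 153.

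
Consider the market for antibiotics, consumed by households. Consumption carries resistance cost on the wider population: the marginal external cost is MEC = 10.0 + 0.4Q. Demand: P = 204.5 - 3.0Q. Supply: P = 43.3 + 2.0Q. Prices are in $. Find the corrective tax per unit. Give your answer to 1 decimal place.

Social marginal benefit = demand − MEC = 194.5 - 3.4Q.
Set SMB = MC: 194.5 - 3.4Q = 43.3 + 2.0Q → Q* = 28.0000.
The Pigouvian tax equals MEC at Q*: 10.0 + 0.4×28.0000 = 21.2000.

tax = $21.2 per unit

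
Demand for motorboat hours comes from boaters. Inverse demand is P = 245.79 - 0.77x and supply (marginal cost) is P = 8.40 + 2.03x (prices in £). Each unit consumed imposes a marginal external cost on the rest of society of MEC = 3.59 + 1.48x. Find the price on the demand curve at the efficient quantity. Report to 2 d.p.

Social marginal benefit = demand − MEC = 242.20 - 2.25x.
Set SMB = MC: 242.20 - 2.25x = 8.40 + 2.03x → x* = 54.6262.
Consumer price on the demand curve at x*: 245.79 − 0.77×54.6262 = 203.7278.

P = £203.73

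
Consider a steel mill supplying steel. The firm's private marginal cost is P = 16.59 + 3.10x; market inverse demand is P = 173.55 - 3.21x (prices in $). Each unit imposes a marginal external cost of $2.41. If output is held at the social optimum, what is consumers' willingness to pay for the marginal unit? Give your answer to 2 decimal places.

P = $94.93

Social marginal cost = private MC + MEC = 19.00 + 3.10x.
Set SMC = demand: 19.00 + 3.10x = 173.55 - 3.21x → x* = 24.4929.
Consumer price on the demand curve at x*: 173.55 − 3.21×24.4929 = 94.9278.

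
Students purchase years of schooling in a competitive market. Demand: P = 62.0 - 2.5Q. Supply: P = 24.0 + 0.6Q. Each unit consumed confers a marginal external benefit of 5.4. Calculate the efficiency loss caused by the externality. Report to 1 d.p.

DWL = 4.7

Market equilibrium (private): 24.0 + 0.6Q = 62.0 - 2.5Q → Q_m = 12.2581.
Social marginal benefit = demand + MEB = 67.4 - 2.5Q.
Set SMB = MC: 67.4 - 2.5Q = 24.0 + 0.6Q → Q* = 14.0000.
The loss is the area between SMB and MC from Q* to Q_m; with linear curves that's a triangle of height MEB(Q_m).
DWL = ½ × 1.7419 × 5.4000 = 4.7031.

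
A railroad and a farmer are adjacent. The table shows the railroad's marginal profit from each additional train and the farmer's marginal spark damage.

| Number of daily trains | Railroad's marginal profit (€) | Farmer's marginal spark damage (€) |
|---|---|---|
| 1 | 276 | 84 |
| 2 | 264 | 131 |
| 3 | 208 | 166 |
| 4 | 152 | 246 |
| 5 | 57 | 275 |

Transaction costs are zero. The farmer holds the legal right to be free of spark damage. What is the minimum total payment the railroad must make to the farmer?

€381

Efficient level: marginal profit ≥ marginal spark damage through level 3, so k* = 3.
With the farmer holding the right, the railroad must at least compensate total damage at k*: 84 + 131 + 166 = 381.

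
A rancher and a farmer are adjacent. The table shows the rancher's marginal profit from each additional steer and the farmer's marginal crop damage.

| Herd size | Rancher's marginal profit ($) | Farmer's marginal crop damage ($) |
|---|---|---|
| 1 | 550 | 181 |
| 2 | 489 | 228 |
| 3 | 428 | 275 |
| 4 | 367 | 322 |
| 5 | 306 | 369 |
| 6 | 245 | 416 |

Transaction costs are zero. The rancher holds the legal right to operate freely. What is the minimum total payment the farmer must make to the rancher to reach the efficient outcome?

$551

Left alone the rancher would choose level 6 (marginal profit stays positive).
Efficient level: k* = 4 (marginal profit ≥ marginal crop damage through 4).
The farmer must at least cover the rancher's forgone profit from cutting 6→4: 306 + 245 = 551.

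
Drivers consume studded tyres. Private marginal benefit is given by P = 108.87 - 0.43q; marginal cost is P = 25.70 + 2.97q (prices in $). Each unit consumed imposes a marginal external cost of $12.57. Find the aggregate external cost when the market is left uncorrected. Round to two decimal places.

$307.48

Market equilibrium (private): 25.70 + 2.97q = 108.87 - 0.43q → q_m = 24.4618.
Total external cost = MEC × q_m = 12.57 × 24.4618 = 307.4848.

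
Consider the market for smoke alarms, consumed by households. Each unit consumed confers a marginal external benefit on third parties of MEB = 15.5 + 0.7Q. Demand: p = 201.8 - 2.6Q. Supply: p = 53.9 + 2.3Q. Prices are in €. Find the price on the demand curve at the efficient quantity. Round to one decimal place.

P = €100.6

Social marginal benefit = demand + MEB = 217.3 - 1.9Q.
Set SMB = MC: 217.3 - 1.9Q = 53.9 + 2.3Q → Q* = 38.9048.
Consumer price on the demand curve at Q*: 201.8 − 2.6×38.9048 = 100.6475.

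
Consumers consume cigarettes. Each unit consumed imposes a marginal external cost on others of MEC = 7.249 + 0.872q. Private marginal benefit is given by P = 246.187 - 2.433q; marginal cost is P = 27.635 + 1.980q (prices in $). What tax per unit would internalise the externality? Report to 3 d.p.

tax = $42.113 per unit

Social marginal benefit = demand − MEC = 238.938 - 3.305q.
Set SMB = MC: 238.938 - 3.305q = 27.635 + 1.980q → q* = 39.9816.
The Pigouvian tax equals MEC at q*: 7.249 + 0.872×39.9816 = 42.1130.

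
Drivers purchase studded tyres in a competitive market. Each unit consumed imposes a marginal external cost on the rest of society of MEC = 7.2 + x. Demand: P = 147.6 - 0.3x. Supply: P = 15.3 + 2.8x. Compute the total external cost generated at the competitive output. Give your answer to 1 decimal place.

1218.0

Market equilibrium (private): 15.3 + 2.8x = 147.6 - 0.3x → x_m = 42.6774.
Total external cost = ∫₀^{x_m} (7.2 + 1.0x) dx = 7.2×42.6774 + ½×1.0×42.6774² = 1217.9575.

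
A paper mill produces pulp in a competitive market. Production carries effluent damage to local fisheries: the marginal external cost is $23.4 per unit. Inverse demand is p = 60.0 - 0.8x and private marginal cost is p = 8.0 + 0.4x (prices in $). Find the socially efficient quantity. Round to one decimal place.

x* = 23.8

Social marginal cost = private MC + MEC = 31.4 + 0.4x.
Set SMC = demand: 31.4 + 0.4x = 60.0 - 0.8x → x* = 23.8333.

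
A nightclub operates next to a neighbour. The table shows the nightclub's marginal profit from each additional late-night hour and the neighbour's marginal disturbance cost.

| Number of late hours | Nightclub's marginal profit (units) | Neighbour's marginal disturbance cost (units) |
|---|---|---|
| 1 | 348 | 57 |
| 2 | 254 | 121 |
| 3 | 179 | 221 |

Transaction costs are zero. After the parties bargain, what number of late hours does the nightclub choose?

Bargaining reaches the level where marginal profit last exceeds marginal disturbance cost.
That holds through level 2 (254 ≥ 121) but not at 3 (179 < 221).

2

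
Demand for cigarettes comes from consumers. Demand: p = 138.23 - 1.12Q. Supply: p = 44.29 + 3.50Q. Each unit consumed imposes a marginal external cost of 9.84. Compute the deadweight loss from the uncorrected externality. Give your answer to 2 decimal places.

DWL = 10.48

Market equilibrium (private): 44.29 + 3.50Q = 138.23 - 1.12Q → Q_m = 20.3333.
Social marginal benefit = demand − MEC = 128.39 - 1.12Q.
Set SMB = MC: 128.39 - 1.12Q = 44.29 + 3.50Q → Q* = 18.2035.
Between Q* and Q_m the wedge MC − SMB runs linearly from 0 to MEC(Q_m), so the loss is a triangle.
DWL = ½ × 2.1298 × 9.8400 = 10.4786.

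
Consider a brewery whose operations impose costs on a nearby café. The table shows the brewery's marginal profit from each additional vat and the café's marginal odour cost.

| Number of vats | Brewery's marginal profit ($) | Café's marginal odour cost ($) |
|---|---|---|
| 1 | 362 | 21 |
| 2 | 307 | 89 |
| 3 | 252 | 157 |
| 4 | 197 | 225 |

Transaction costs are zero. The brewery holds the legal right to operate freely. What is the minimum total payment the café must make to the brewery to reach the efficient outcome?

Left alone the brewery would choose level 4 (marginal profit stays positive).
Efficient level: k* = 3 (marginal profit ≥ marginal odour cost through 3).
The café must at least cover the brewery's forgone profit from cutting 4→3: 197 = 197.

$197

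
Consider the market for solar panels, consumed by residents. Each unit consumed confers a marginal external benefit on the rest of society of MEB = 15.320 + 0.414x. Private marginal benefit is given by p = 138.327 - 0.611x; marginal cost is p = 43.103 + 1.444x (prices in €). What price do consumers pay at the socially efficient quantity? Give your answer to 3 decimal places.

Social marginal benefit = demand + MEB = 153.647 - 0.197x.
Set SMB = MC: 153.647 - 0.197x = 43.103 + 1.444x → x* = 67.3638.
Consumer price on the demand curve at x*: 138.327 − 0.611×67.3638 = 97.1677.

P = €97.168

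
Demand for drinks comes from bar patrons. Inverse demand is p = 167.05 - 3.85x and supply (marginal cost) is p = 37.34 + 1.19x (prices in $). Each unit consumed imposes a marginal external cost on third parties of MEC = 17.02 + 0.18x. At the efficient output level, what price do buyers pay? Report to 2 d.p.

P = $83.94

Social marginal benefit = demand − MEC = 150.03 - 4.03x.
Set SMB = MC: 150.03 - 4.03x = 37.34 + 1.19x → x* = 21.5881.
Consumer price on the demand curve at x*: 167.05 − 3.85×21.5881 = 83.9358.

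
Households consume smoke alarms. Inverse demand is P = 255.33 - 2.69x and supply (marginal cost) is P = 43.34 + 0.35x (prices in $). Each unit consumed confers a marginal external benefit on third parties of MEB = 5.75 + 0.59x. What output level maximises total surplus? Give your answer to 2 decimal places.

x* = 88.87

Social marginal benefit = demand + MEB = 261.08 - 2.10x.
Set SMB = MC: 261.08 - 2.10x = 43.34 + 0.35x → x* = 88.8735.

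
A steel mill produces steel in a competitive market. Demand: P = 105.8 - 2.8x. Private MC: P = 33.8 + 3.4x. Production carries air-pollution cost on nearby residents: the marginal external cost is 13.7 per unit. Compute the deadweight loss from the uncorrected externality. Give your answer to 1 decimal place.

Market equilibrium (private): 33.8 + 3.4x = 105.8 - 2.8x → x_m = 11.6129.
Social marginal cost = private MC + MEC = 47.5 + 3.4x.
Set SMC = demand: 47.5 + 3.4x = 105.8 - 2.8x → x* = 9.4032.
The loss is the area between SMC and demand from x* to x_m; with linear curves that's a triangle of height MEC(x_m).
DWL = ½ × 2.2097 × 13.7000 = 15.1364.

DWL = 15.1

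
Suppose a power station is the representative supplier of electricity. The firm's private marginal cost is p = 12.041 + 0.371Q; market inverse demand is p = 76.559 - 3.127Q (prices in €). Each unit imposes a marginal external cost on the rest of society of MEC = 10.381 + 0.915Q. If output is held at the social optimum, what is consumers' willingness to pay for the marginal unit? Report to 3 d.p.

P = €38.198

Social marginal cost = private MC + MEC = 22.422 + 1.286Q.
Set SMC = demand: 22.422 + 1.286Q = 76.559 - 3.127Q → Q* = 12.2676.
Consumer price on the demand curve at Q*: 76.559 − 3.127×12.2676 = 38.1982.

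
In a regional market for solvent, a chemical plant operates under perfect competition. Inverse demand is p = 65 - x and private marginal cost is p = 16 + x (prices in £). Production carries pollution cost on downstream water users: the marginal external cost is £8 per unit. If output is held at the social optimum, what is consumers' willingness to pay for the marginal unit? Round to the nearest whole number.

Social marginal cost = private MC + MEC = 24 + x.
Set SMC = demand: 24 + x = 65 - x → x* = 20.5000.
Consumer price on the demand curve at x*: 65 − 1×20.5000 = 44.5000.

P = £45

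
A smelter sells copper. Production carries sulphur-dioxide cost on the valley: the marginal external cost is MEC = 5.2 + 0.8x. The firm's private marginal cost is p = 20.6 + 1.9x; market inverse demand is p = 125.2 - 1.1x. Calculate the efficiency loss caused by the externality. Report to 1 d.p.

Market equilibrium (private): 20.6 + 1.9x = 125.2 - 1.1x → x_m = 34.8667.
Social marginal cost = private MC + MEC = 25.8 + 2.7x.
Set SMC = demand: 25.8 + 2.7x = 125.2 - 1.1x → x* = 26.1579.
The loss is the area between SMC and demand from x* to x_m; with linear curves that's a triangle of height MEC(x_m).
DWL = ½ × 8.7088 × 33.0933 = 144.1015.

DWL = 144.1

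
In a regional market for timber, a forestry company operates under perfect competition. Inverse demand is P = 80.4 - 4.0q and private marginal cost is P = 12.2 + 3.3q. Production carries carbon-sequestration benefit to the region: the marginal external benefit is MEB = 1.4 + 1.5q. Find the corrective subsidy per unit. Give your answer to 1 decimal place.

Social marginal cost = private MC − MEB = 10.8 + 1.8q.
Set SMC = demand: 10.8 + 1.8q = 80.4 - 4.0q → q* = 12.0000.
The Pigouvian subsidy equals MEB at q*: 1.4 + 1.5×12.0000 = 19.4000.

subsidy = 19.4 per unit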